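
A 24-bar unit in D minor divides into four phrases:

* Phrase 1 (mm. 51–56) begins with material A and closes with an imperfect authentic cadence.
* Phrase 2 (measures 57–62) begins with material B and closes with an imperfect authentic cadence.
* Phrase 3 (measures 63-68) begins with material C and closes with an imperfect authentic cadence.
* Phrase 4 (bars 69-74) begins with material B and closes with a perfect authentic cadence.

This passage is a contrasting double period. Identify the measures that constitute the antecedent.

measures 51–62

In a double period the four phrases pair into a large antecedent (phrases 1–2, ending imperfect authentic cadence) and a large consequent (phrases 3–4, ending perfect authentic cadence). The antecedent spans mm. 51–62.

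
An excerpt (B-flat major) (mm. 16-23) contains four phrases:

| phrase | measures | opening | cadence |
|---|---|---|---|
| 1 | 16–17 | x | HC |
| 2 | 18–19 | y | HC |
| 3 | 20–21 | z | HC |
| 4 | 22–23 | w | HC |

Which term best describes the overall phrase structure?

phrase group

Phrase 4 ends with a half cadence, no stronger than phrase 2's half cadence, so the four phrases do not form a double period; nor do phrases 3–4 duplicate 1–2, so it is not a repeated period. With no phrase reaching a conclusive cadence, the passage is a phrase group.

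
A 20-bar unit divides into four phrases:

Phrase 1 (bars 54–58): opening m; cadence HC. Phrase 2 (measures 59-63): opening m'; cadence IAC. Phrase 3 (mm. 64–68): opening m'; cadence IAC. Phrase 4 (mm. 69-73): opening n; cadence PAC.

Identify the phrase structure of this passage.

Four phrases in two halves: the first half (mm. 54–63) ends with an imperfect authentic cadence, the second (mm. 64-73) with a perfect authentic cadence — a large antecedent–consequent pair, i.e. a double period.
Phrase 3 begins with the same material as phrase 1, making it parallel.

parallel double period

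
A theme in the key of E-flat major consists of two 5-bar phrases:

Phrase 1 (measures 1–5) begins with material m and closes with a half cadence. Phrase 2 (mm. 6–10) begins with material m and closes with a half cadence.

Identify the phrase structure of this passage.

repeated phrase

Both phrases have the same opening (m) and the same cadence (half cadence): the second is a restatement, not a consequent, so this is a repeated phrase rather than a period.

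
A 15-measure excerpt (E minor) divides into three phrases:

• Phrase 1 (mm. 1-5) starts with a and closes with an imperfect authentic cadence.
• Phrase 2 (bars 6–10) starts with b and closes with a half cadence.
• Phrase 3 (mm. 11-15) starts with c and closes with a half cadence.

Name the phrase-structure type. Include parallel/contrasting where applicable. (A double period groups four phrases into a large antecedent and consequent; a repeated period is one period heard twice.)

The final phrase closes with a half cadence, which is not stronger than the preceding half cadence; the 3 phrases lack an overall antecedent–consequent design and so form a phrase group.

phrase group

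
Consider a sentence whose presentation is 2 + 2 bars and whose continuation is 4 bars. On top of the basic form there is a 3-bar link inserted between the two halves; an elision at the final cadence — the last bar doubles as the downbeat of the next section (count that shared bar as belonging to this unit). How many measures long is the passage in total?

11 measures

Basic sentence: 2 + 2 + 4 = 8 bars.
8 (basic form) + 3 (link) = 11.
The elision shares a bar with the next section but does not change this unit's count.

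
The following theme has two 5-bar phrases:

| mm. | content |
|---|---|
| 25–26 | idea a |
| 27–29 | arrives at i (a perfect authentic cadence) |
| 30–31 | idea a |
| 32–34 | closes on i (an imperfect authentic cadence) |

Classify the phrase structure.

phrase group

The second phrase closes with an imperfect authentic cadence, which is not stronger than the first phrase's perfect authentic cadence; without a weak→strong cadential pair there is no antecedent–consequent relationship, so this is a phrase group rather than a period.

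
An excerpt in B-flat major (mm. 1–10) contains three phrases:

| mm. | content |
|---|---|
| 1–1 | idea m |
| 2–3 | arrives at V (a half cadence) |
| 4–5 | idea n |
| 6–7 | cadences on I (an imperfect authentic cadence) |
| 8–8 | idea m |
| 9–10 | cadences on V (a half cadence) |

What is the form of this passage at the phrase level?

phrase group

The final phrase closes with a half cadence, which is not stronger than the preceding imperfect authentic cadence; the 3 phrases lack an overall antecedent–consequent design and so form a phrase group.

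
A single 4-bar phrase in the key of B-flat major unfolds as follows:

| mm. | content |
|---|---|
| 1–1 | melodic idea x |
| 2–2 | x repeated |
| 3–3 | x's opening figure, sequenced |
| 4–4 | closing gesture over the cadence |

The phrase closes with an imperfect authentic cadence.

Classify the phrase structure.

Basic idea (measure 1) + its repetition (m. 2) form the presentation; fragmentation and cadence (bars 3–4) form the continuation — the 4-bar whole is a sentence.

sentence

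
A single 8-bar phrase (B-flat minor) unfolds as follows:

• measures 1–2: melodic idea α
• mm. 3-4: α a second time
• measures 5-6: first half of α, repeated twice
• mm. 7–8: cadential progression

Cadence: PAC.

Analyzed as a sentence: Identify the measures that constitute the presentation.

measures 1–4

The presentation of a sentence is the basic idea (measures 1–2) plus its repetition (mm. 3–4); the presentation is therefore mm. 1-4.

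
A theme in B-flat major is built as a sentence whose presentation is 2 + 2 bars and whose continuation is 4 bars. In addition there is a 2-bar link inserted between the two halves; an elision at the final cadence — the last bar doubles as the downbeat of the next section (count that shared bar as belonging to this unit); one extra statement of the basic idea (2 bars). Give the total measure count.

12 measures

Basic sentence: 2 + 2 + 4 = 8 bars.
8 (basic form) + 2 (link) + 2 (extra statement) = 12.
The elision shares a bar with the next section but does not change this unit's count.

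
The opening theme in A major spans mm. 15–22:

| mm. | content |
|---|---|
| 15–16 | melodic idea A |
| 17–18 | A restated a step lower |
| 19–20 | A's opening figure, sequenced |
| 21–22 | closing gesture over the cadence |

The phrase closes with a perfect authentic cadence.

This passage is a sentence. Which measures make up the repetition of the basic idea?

The presentation of a sentence is the basic idea (measures 15-16) plus its repetition (mm. 17–18); the repetition of the basic idea is therefore mm. 17-18.

measures 17–18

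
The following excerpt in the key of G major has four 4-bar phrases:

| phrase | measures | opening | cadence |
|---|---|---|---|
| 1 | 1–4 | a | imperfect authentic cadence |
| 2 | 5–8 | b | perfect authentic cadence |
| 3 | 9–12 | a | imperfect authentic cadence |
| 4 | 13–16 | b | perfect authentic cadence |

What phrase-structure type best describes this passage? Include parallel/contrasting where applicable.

The cadence pattern IAC–PAC–IAC–PAC is weak–strong twice, and phrases 3–4 restate phrases 1–2: a period heard twice, not a double period (which would end weakly at phrase 2).

repeated period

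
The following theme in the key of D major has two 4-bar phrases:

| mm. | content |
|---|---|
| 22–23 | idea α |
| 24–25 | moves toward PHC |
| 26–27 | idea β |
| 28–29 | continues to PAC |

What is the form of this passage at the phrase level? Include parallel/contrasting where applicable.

Phrase 1 ends with a Phrygian half cadence (weaker) and phrase 2 with a perfect authentic cadence (stronger): antecedent + consequent = a period.
The two phrases open with different material (α / β), so the period is contrasting.

contrasting period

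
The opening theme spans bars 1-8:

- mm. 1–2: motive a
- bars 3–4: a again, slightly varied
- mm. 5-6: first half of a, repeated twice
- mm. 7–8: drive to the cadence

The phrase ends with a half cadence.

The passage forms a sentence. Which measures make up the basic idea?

measures 1–2

The presentation of a sentence is the basic idea (mm. 1–2) plus its repetition (mm. 3–4); the basic idea is therefore mm. 1–2.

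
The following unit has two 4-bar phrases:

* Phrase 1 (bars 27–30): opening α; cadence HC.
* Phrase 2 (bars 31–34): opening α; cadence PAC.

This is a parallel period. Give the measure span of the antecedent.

The phrase ending with the weaker cadence (half cadence) is the antecedent; the one ending more conclusively (perfect authentic cadence) is the consequent. The antecedent is measures 27–30.

measures 27–30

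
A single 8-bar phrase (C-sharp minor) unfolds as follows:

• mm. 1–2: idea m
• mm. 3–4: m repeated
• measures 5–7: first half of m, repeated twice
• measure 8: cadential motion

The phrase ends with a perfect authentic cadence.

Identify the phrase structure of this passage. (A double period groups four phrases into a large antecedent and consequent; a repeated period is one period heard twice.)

Basic idea (mm. 1–2) + its repetition (measures 3-4) form the presentation; fragmentation and cadence (mm. 5–8) form the continuation — the 8-bar whole is a sentence.

sentence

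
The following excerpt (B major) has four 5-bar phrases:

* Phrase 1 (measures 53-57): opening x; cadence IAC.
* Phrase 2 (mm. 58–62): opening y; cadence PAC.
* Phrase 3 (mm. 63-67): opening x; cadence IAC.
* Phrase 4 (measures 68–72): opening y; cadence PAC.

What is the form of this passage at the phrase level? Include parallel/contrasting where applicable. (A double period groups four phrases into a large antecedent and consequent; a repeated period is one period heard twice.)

The cadence pattern IAC–PAC–IAC–PAC is weak–strong twice, and phrases 3–4 restate phrases 1–2: a period heard twice, not a double period (which would end weakly at phrase 2).

repeated period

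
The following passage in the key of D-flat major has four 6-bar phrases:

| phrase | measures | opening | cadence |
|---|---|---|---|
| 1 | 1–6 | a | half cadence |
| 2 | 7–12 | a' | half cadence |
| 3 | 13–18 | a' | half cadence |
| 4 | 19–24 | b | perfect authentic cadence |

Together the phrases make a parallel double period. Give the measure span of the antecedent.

In a double period the first pair of phrases (ending half cadence) is the large antecedent and the second pair (ending perfect authentic cadence) is the large consequent; the antecedent is measures 1–12.

measures 1–12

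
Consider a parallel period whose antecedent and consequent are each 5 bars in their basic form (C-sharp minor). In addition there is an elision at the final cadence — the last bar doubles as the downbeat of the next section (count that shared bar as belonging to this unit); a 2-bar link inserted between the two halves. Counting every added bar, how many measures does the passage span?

Basic parallel period: 5 + 5 = 10 bars.
10 (basic form) + 2 (link) = 12.
The elision shares a bar with the next section but does not change this unit's count.

12 measures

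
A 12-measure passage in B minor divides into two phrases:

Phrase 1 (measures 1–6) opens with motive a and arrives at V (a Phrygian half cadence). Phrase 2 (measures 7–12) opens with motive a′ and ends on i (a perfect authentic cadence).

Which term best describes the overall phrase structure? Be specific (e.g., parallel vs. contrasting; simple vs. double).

parallel period

Phrase 1 ends with a Phrygian half cadence (weaker) and phrase 2 with a perfect authentic cadence (stronger): antecedent + consequent = a period.
The two phrases open with the same material (a / a′), so the period is parallel.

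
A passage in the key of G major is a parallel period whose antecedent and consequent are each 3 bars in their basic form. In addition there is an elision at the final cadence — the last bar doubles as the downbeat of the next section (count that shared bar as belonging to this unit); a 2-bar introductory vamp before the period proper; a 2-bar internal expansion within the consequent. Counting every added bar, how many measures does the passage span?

10 measures

Basic parallel period: 3 + 3 = 6 bars.
6 (basic form) + 2 (introduction) + 2 (internal expansion) = 10.
The elision shares a bar with the next section but does not change this unit's count.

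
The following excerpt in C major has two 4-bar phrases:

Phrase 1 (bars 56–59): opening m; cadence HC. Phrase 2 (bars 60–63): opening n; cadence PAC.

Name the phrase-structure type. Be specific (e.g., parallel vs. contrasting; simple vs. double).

Phrase 1 ends with a half cadence (weaker) and phrase 2 with a perfect authentic cadence (stronger): antecedent + consequent = a period.
The two phrases open with different material (m / n), so the period is contrasting.

contrasting period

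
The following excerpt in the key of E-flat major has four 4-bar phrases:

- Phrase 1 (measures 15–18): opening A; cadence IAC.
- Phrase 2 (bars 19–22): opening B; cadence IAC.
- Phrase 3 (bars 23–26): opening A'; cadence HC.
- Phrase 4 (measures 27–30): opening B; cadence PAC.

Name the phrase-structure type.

Four phrases in two halves: the first half (mm. 15–22) ends with an imperfect authentic cadence, the second (mm. 23–30) with a perfect authentic cadence — a large antecedent–consequent pair, i.e. a double period.
Phrase 3 begins with the same material as phrase 1, making it parallel.

parallel double period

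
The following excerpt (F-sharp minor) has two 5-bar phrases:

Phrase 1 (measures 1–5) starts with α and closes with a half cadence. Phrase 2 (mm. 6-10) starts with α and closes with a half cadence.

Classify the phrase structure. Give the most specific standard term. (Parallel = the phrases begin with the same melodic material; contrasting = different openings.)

repeated phrase

Both phrases have the same opening (α) and the same cadence (half cadence): the second is a restatement, not a consequent, so this is a repeated phrase rather than a period.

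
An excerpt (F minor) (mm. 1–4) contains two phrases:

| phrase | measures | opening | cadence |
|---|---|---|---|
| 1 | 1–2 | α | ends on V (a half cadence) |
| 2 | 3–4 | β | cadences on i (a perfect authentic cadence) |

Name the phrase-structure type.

contrasting period

Phrase 1 ends with a half cadence (weaker) and phrase 2 with a perfect authentic cadence (stronger): antecedent + consequent = a period.
The two phrases open with different material (α / β), so the period is contrasting.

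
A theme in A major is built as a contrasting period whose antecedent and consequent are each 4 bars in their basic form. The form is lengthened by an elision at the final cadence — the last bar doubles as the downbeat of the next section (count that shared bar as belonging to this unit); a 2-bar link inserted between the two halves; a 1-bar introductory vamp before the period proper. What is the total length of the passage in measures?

Basic contrasting period: 4 + 4 = 8 bars.
8 (basic form) + 2 (link) + 1 (introduction) = 11.
The elision shares a bar with the next section but does not change this unit's count.

11 measures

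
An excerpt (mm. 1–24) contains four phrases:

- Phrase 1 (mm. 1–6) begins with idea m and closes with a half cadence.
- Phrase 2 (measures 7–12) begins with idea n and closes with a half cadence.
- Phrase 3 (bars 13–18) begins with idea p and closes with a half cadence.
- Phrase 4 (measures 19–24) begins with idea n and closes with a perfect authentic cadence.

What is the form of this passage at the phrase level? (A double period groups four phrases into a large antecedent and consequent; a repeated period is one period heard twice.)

contrasting double period

Four phrases in two halves: the first half (mm. 1-12) ends with a half cadence, the second (mm. 13–24) with a perfect authentic cadence — a large antecedent–consequent pair, i.e. a double period.
Phrase 3 begins with different material from phrase 1, making it contrasting.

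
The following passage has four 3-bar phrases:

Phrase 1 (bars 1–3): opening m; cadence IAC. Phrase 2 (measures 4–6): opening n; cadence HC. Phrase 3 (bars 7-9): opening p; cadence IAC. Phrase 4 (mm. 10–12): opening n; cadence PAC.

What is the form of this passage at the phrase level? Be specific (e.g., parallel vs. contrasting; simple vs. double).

Four phrases in two halves: the first half (mm. 1–6) ends with a half cadence, the second (mm. 7–12) with a perfect authentic cadence — a large antecedent–consequent pair, i.e. a double period.
Phrase 3 begins with different material from phrase 1, making it contrasting.

contrasting double period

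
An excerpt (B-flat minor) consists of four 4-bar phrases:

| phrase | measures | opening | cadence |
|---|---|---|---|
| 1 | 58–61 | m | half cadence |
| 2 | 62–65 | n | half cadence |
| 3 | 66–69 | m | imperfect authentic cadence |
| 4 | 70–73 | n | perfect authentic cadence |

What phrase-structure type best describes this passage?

Four phrases in two halves: the first half (measures 58–65) ends with a half cadence, the second (bars 66–73) with a perfect authentic cadence — a large antecedent–consequent pair, i.e. a double period.
Phrase 3 begins with the same material as phrase 1, making it parallel.

parallel double period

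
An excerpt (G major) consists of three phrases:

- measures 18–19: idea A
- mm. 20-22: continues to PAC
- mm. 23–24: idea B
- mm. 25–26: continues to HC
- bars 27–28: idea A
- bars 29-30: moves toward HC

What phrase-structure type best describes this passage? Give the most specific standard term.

phrase group

The final phrase closes with a half cadence, which is not stronger than the preceding half cadence; the 3 phrases lack an overall antecedent–consequent design and so form a phrase group.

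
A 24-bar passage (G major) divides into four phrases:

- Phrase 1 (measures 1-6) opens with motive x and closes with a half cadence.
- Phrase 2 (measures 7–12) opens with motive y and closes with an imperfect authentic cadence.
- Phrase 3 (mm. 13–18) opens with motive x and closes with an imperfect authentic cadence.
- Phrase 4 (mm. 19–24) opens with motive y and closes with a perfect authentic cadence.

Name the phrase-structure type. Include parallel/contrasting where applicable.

Four phrases in two halves: the first half (mm. 1–12) ends with an imperfect authentic cadence, the second (measures 13–24) with a perfect authentic cadence — a large antecedent–consequent pair, i.e. a double period.
Phrase 3 begins with the same material as phrase 1, making it parallel.

parallel double period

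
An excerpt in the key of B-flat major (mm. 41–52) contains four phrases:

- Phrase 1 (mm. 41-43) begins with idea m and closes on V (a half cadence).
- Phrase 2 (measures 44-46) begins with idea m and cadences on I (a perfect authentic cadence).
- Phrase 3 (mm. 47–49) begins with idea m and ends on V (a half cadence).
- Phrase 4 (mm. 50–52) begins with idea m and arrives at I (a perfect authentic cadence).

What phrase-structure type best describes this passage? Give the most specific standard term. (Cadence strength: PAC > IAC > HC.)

repeated period

The cadence pattern HC–PAC–HC–PAC is weak–strong twice, and phrases 3–4 restate phrases 1–2: a period heard twice, not a double period (which would end weakly at phrase 2).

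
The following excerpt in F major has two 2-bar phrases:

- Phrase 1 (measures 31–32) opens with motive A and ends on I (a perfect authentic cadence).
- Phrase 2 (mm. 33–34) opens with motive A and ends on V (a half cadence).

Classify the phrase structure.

The second phrase closes with a half cadence, which is not stronger than the first phrase's perfect authentic cadence; without a weak→strong cadential pair there is no antecedent–consequent relationship, so this is a phrase group rather than a period.

phrase group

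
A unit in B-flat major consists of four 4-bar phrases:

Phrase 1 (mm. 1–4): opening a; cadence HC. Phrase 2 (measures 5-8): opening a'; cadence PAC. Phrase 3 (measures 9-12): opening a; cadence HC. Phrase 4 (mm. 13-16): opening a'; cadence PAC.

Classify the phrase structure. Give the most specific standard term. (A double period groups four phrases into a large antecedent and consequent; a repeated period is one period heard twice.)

repeated period

The cadence pattern HC–PAC–HC–PAC is weak–strong twice, and phrases 3–4 restate phrases 1–2: a period heard twice, not a double period (which would end weakly at phrase 2).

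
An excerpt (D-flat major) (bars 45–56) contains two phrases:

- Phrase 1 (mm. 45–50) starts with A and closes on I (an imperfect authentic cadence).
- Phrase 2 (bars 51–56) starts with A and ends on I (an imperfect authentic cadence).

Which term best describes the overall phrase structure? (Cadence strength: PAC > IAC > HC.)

repeated phrase

Both phrases have the same opening (A) and the same cadence (imperfect authentic cadence): the second is a restatement, not a consequent, so this is a repeated phrase rather than a period.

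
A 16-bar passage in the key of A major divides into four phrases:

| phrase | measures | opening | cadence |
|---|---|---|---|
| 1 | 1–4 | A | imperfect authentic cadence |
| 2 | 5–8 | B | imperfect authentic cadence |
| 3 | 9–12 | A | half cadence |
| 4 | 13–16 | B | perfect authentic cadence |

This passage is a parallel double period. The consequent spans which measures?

measures 9–16

In a double period the four phrases pair into a large antecedent (phrases 1–2, ending imperfect authentic cadence) and a large consequent (phrases 3–4, ending perfect authentic cadence). The consequent spans mm. 9–16.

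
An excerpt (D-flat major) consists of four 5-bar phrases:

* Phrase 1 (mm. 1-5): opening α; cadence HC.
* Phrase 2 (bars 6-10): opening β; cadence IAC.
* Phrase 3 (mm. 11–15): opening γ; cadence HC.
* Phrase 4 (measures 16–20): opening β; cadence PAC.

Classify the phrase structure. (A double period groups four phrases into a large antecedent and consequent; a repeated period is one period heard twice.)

contrasting double period

Four phrases in two halves: the first half (measures 1–10) ends with an imperfect authentic cadence, the second (bars 11-20) with a perfect authentic cadence — a large antecedent–consequent pair, i.e. a double period.
Phrase 3 begins with different material from phrase 1, making it contrasting.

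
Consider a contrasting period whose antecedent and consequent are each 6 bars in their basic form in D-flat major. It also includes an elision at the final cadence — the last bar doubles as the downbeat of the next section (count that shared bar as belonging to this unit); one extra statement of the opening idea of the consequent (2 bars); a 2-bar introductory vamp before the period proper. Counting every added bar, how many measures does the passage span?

Basic contrasting period: 6 + 6 = 12 bars.
12 (basic form) + 2 (extra statement) + 2 (introduction) = 16.
The elision shares a bar with the next section but does not change this unit's count.

16 measures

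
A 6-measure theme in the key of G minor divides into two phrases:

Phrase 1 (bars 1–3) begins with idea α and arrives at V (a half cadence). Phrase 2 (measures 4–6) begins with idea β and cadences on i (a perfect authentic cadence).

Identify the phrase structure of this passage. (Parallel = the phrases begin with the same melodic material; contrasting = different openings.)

Phrase 1 ends with a half cadence (weaker) and phrase 2 with a perfect authentic cadence (stronger): antecedent + consequent = a period.
The two phrases open with different material (α / β), so the period is contrasting.

contrasting period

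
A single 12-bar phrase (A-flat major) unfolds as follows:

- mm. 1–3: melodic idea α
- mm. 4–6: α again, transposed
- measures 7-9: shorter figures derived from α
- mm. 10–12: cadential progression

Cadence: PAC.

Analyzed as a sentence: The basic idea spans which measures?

measures 1–3

The presentation of a sentence is the basic idea (measures 1–3) plus its repetition (mm. 4–6); the basic idea is therefore measures 1–3.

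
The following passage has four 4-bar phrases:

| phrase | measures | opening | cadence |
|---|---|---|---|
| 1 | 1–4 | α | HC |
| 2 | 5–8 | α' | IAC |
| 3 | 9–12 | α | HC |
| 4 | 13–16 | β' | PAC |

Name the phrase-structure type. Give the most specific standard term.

Four phrases in two halves: the first half (mm. 1–8) ends with an imperfect authentic cadence, the second (bars 9–16) with a perfect authentic cadence — a large antecedent–consequent pair, i.e. a double period.
Phrase 3 begins with the same material as phrase 1, making it parallel.

parallel double period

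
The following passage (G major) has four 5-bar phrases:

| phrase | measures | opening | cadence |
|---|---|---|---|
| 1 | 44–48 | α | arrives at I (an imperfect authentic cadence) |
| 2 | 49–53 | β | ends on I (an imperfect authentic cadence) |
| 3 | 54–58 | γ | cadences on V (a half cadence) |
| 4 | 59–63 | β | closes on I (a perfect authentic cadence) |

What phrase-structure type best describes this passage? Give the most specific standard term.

contrasting double period

Four phrases in two halves: the first half (measures 44–53) ends with an imperfect authentic cadence, the second (measures 54-63) with a perfect authentic cadence — a large antecedent–consequent pair, i.e. a double period.
Phrase 3 begins with different material from phrase 1, making it contrasting.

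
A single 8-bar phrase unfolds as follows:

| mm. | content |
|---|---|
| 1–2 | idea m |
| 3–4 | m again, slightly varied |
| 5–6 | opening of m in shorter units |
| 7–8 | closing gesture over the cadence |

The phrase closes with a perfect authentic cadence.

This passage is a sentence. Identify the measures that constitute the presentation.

measures 1–4

The presentation of a sentence is the basic idea (measures 1–2) plus its repetition (measures 3–4); the presentation is therefore mm. 1–4.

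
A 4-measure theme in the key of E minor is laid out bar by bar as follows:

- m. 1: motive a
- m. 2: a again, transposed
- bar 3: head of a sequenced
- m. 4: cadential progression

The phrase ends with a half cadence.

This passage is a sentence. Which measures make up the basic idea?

The presentation of a sentence is the basic idea (m. 1) plus its repetition (bar 2); the basic idea is therefore measure 1.

measures 1–1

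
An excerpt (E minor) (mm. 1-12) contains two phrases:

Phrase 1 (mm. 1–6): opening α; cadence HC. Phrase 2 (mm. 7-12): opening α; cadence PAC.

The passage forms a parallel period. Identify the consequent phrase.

The phrase ending with the weaker cadence (half cadence) is the antecedent; the one ending more conclusively (perfect authentic cadence) is the consequent. The consequent is phrase 2.

phrase 2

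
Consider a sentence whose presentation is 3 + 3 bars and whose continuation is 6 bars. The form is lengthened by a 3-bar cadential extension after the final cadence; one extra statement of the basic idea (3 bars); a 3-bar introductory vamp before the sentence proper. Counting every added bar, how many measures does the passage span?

21 measures

Basic sentence: 3 + 3 + 6 = 12 bars.
12 (basic form) + 3 (cadential extension) + 3 (extra statement) + 3 (introduction) = 21.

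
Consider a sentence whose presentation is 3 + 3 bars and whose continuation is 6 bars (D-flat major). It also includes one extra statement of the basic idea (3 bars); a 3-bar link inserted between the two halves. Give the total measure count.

Basic sentence: 3 + 3 + 6 = 12 bars.
12 (basic form) + 3 (extra statement) + 3 (link) = 18.

18 measures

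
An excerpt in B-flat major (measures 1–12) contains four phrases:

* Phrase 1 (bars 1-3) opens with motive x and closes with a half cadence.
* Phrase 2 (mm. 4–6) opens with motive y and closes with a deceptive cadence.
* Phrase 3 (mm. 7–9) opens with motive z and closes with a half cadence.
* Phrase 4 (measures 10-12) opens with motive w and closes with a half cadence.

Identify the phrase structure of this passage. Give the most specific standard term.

phrase group

Phrase 4 ends with a half cadence, no stronger than phrase 2's deceptive cadence, so the four phrases do not form a double period; nor do phrases 3–4 duplicate 1–2, so it is not a repeated period. With no phrase reaching a conclusive cadence, the passage is a phrase group.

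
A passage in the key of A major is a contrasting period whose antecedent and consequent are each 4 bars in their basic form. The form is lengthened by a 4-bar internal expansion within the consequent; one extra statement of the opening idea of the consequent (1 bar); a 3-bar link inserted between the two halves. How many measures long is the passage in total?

Basic contrasting period: 4 + 4 = 8 bars.
8 (basic form) + 4 (internal expansion) + 1 (extra statement) + 3 (link) = 16.

16 measures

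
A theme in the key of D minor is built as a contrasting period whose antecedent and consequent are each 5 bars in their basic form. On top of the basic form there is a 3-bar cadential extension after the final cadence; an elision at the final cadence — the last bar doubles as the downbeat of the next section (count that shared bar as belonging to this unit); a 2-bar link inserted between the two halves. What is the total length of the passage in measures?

15 measures

Basic contrasting period: 5 + 5 = 10 bars.
10 (basic form) + 3 (cadential extension) + 2 (link) = 15.
The elision shares a bar with the next section but does not change this unit's count.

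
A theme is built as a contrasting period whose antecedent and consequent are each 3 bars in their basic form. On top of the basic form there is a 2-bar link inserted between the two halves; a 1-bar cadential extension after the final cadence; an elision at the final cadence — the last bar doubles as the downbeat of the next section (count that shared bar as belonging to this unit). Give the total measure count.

9 measures

Basic contrasting period: 3 + 3 = 6 bars.
6 (basic form) + 2 (link) + 1 (cadential extension) = 9.
The elision shares a bar with the next section but does not change this unit's count.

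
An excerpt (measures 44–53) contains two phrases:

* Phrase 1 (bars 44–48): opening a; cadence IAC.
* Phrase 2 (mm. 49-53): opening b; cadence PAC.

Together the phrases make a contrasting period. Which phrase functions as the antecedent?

phrase 1

The phrase ending with the weaker cadence (imperfect authentic cadence) is the antecedent; the one ending more conclusively (perfect authentic cadence) is the consequent. The antecedent is phrase 1.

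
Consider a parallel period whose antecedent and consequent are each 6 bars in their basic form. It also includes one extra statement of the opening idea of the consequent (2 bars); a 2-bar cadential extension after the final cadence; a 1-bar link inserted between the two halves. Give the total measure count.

17 measures

Basic parallel period: 6 + 6 = 12 bars.
12 (basic form) + 2 (extra statement) + 2 (cadential extension) + 1 (link) = 17.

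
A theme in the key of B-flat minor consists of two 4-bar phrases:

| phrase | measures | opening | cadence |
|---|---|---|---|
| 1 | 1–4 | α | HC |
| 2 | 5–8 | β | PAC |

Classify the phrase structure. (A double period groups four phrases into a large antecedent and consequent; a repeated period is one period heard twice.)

Phrase 1 ends with a half cadence (weaker) and phrase 2 with a perfect authentic cadence (stronger): antecedent + consequent = a period.
The two phrases open with different material (α / β), so the period is contrasting.

contrasting period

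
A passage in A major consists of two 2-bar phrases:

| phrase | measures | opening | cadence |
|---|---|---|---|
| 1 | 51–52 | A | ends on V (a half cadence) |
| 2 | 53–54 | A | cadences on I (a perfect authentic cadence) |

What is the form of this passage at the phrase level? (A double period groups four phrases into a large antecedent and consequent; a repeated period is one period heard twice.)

Phrase 1 ends with a half cadence (weaker) and phrase 2 with a perfect authentic cadence (stronger): antecedent + consequent = a period.
The two phrases open with the same material (A / A), so the period is parallel.

parallel period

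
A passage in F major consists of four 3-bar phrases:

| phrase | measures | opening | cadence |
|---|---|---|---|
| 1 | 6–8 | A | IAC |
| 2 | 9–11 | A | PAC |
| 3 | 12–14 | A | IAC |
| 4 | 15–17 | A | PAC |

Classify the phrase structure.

The cadence pattern IAC–PAC–IAC–PAC is weak–strong twice, and phrases 3–4 restate phrases 1–2: a period heard twice, not a double period (which would end weakly at phrase 2).

repeated period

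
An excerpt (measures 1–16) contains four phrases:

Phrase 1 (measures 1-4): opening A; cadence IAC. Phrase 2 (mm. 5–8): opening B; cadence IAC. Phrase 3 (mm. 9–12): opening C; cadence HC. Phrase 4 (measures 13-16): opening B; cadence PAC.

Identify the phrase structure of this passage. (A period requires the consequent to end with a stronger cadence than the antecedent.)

Four phrases in two halves: the first half (bars 1-8) ends with an imperfect authentic cadence, the second (measures 9-16) with a perfect authentic cadence — a large antecedent–consequent pair, i.e. a double period.
Phrase 3 begins with different material from phrase 1, making it contrasting.

contrasting double period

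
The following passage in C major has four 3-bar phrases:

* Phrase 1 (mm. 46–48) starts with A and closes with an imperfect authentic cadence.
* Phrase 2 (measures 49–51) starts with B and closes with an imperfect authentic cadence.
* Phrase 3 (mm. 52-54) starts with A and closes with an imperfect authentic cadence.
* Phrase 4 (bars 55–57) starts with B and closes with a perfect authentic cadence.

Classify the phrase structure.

Four phrases in two halves: the first half (mm. 46–51) ends with an imperfect authentic cadence, the second (mm. 52–57) with a perfect authentic cadence — a large antecedent–consequent pair, i.e. a double period.
Phrase 3 begins with the same material as phrase 1, making it parallel.

parallel double period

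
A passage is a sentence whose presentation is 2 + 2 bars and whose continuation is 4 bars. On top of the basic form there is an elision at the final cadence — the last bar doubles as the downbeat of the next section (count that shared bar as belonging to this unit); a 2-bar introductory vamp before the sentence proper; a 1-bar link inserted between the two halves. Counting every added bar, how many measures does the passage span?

11 measures

Basic sentence: 2 + 2 + 4 = 8 bars.
8 (basic form) + 2 (introduction) + 1 (link) = 11.
The elision shares a bar with the next section but does not change this unit's count.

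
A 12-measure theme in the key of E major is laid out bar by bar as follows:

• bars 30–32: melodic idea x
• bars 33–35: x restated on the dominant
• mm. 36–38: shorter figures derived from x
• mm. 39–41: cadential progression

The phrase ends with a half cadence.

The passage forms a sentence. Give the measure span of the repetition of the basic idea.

The presentation of a sentence is the basic idea (bars 30–32) plus its repetition (bars 33–35); the repetition of the basic idea is therefore measures 33–35.

measures 33–35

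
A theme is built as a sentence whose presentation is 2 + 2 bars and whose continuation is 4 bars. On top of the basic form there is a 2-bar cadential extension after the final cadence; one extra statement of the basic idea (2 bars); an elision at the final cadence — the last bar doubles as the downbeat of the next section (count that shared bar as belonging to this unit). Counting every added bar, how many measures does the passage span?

Basic sentence: 2 + 2 + 4 = 8 bars.
8 (basic form) + 2 (cadential extension) + 2 (extra statement) = 12.
The elision shares a bar with the next section but does not change this unit's count.

12 measures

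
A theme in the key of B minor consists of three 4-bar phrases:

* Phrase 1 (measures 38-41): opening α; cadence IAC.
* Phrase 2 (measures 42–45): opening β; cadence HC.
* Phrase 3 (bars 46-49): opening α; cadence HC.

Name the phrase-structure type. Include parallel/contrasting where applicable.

The final phrase closes with a half cadence, which is not stronger than the preceding half cadence; the 3 phrases lack an overall antecedent–consequent design and so form a phrase group.

phrase group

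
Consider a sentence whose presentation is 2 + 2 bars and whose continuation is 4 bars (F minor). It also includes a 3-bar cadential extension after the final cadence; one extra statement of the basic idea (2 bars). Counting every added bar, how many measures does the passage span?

Basic sentence: 2 + 2 + 4 = 8 bars.
8 (basic form) + 3 (cadential extension) + 2 (extra statement) = 13.

13 measures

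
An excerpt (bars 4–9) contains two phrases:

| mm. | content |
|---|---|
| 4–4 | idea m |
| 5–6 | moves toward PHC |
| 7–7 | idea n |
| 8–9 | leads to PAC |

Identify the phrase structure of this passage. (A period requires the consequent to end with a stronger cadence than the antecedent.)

contrasting period

Phrase 1 ends with a Phrygian half cadence (weaker) and phrase 2 with a perfect authentic cadence (stronger): antecedent + consequent = a period.
The two phrases open with different material (m / n), so the period is contrasting.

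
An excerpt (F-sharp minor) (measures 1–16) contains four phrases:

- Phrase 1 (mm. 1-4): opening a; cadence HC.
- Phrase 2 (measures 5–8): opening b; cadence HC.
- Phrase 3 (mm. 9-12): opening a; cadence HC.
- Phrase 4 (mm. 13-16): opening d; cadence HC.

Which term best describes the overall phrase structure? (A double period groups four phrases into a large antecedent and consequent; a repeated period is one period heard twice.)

phrase group

Phrase 4 ends with a half cadence, no stronger than phrase 2's half cadence, so the four phrases do not form a double period; nor do phrases 3–4 duplicate 1–2, so it is not a repeated period. With no phrase reaching a conclusive cadence, the passage is a phrase group.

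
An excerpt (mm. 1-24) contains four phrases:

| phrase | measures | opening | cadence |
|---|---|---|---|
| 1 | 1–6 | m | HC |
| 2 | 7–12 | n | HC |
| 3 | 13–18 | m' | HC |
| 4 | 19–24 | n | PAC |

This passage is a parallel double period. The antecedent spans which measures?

In a double period the four phrases pair into a large antecedent (phrases 1–2, ending half cadence) and a large consequent (phrases 3–4, ending perfect authentic cadence). The antecedent spans bars 1–12.

measures 1–12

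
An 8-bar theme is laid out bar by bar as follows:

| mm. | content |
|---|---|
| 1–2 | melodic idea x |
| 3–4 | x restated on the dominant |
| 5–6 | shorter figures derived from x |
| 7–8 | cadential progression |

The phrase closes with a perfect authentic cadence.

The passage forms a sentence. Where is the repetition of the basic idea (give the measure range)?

The presentation of a sentence is the basic idea (bars 1–2) plus its repetition (measures 3–4); the repetition of the basic idea is therefore bars 3–4.

measures 3–4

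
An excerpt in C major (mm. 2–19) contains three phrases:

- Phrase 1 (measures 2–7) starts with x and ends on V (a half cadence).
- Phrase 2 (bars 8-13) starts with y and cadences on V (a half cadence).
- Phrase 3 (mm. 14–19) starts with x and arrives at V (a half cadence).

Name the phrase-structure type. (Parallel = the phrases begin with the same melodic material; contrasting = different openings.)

The final phrase closes with a half cadence, which is not stronger than the preceding half cadence; the 3 phrases lack an overall antecedent–consequent design and so form a phrase group.

phrase group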